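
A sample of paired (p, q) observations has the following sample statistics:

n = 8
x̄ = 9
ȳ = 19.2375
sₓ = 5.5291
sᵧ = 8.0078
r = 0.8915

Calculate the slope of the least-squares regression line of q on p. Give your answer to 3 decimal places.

1.291

b = r · sᵧ/sₓ = 0.8915 · 8.0078/5.5291 = 1.291160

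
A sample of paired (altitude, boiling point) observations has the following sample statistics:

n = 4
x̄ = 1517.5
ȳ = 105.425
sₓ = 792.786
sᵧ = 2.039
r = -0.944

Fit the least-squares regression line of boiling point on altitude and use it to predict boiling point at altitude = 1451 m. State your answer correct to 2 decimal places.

105.59

b = r · sᵧ/sₓ = -0.944 · 2.039/792.786 = -0.002428
a = ȳ − b·x̄ = 105.425 − (-0.002428)·1517.5 = 109.109359
ŷ(1451) = a + b·1451 = 109.109359 + (-0.002428)·1451 = 105.586456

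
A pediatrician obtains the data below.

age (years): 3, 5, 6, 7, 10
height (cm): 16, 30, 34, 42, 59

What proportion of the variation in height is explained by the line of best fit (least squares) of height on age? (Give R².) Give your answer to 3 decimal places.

n = 5, Σx = 31, Σy = 181, Σxy = 1286, Σx² = 219, Σy² = 7557
Sxx = Σx² − (Σx)²/n = 219 − 192.2 = 26.8
Sxy = Σxy − (Σx)(Σy)/n = 1286 − 1122.2 = 163.8
Syy = Σy² − (Σy)²/n = 7557 − 6552.2 = 1004.8
R² = Sxy²/(Sxx·Syy) = (163.8)²/(26.8·1004.8) = 0.996353

0.996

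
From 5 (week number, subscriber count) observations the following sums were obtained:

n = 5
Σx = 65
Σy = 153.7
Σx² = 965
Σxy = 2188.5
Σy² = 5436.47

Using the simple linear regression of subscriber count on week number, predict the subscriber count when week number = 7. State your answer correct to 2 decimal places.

21.22

Sxx = Σx² − (Σx)²/n = 965 − 845 = 120
Sxy = Σxy − (Σx)(Σy)/n = 2188.5 − 1998.1 = 190.4
b = Sxy/Sxx = 190.4/120 = 1.586667
a = ȳ − b·x̄ = 30.74 − 1.586667·13 = 10.113333
ŷ(7) = a + b·7 = 10.113333 + 1.586667·7 = 21.22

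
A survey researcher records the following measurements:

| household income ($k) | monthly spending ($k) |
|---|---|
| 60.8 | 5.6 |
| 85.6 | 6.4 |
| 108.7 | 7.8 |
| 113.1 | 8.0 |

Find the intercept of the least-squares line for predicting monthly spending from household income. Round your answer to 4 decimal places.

n = 4, Σx = 368.2, Σy = 27.8, Σxy = 2640.98, Σx² = 35631.3
Sxx = Σx² − (Σx)²/n = 35631.3 − 33892.81 = 1738.49
Sxy = Σxy − (Σx)(Σy)/n = 2640.98 − 2558.99 = 81.99
b = Sxy/Sxx = 81.99/1738.49 = 0.047162
a = ȳ − b·x̄ = 6.95 − 0.047162·92.05 = 2.608773

2.6088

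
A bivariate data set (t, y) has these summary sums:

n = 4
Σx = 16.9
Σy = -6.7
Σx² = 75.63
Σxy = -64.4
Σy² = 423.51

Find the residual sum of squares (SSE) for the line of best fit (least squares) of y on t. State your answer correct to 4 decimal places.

Sxx = Σx² − (Σx)²/n = 75.63 − 71.4025 = 4.2275
Sxy = Σxy − (Σx)(Σy)/n = -64.4 − (-28.3075) = -36.0925
Syy = Σy² − (Σy)²/n = 423.51 − 11.2225 = 412.2875
b = Sxy/Sxx = -36.0925/4.2275 = -8.537552
SSE = Syy − b·Sxy = 412.2875 − (-8.537552)·(-36.0925) = 104.145914

104.1459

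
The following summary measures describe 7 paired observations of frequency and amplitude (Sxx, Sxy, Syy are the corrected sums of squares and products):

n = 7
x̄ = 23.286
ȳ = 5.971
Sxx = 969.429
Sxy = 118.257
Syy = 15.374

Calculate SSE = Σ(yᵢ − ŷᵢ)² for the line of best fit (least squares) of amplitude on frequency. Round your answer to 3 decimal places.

0.948

b = Sxy/Sxx = 118.257/969.429 = 0.121986
SSE = Syy − b·Sxy = 15.374 − 0.121986·118.257 = 0.948273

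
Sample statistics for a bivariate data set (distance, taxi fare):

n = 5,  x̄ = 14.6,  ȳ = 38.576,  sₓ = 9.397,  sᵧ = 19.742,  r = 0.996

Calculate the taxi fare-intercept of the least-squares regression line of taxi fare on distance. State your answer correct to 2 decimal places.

b = r · sᵧ/sₓ = 0.996 · 19.742/9.397 = 2.092480
a = ȳ − b·x̄ = 38.576 − 2.092480·14.6 = 8.025796

8.03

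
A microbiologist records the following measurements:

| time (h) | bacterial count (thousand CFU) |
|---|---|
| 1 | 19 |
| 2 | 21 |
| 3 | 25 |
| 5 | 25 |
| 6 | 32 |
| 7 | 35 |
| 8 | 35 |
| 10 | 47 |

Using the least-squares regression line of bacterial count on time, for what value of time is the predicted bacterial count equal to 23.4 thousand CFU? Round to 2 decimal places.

2.99

n = 8, Σx = 42, Σy = 239, Σxy = 1448, Σx² = 288
Sxx = Σx² − (Σx)²/n = 288 − 220.5 = 67.5
Sxy = Σxy − (Σx)(Σy)/n = 1448 − 1254.75 = 193.25
b = Sxy/Sxx = 193.25/67.5 = 2.862963
a = ȳ − b·x̄ = 29.875 − 2.862963·5.25 = 14.844444
Set a + b·x = 23.4: x = (23.4 − 14.844444) / 2.862963 = 2.988357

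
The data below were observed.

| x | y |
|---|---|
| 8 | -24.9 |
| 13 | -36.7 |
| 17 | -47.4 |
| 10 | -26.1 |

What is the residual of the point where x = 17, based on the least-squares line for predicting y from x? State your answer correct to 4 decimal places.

n = 4, Σx = 48, Σy = -135.1, Σxy = -1743.1, Σx² = 622
Sxx = Σx² − (Σx)²/n = 622 − 576 = 46
Sxy = Σxy − (Σx)(Σy)/n = -1743.1 − (-1621.2) = -121.9
b = Sxy/Sxx = -121.9/46 = -2.65
a = ȳ − b·x̄ = -33.775 − (-2.65)·12 = -1.975
ŷ(17) = -1.975 + (-2.65)·17 = -47.025
residual = y − ŷ = -47.4 − (-47.025) = -0.375

-0.3750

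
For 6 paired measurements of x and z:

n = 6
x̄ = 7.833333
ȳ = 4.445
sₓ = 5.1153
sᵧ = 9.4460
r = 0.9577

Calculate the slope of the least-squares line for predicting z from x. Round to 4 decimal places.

b = r · sᵧ/sₓ = 0.9577 · 9.446/5.1153 = 1.768505

1.7685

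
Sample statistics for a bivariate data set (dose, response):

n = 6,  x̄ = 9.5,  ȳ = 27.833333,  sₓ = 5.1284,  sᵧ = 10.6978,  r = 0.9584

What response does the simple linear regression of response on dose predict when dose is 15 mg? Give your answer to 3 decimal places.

b = r · sᵧ/sₓ = 0.9584 · 10.6978/5.1284 = 1.999214
a = ȳ − b·x̄ = 27.833333 − 1.999214·9.5 = 8.840795
ŷ(15) = a + b·15 = 8.840795 + 1.999214·15 = 38.829013

38.829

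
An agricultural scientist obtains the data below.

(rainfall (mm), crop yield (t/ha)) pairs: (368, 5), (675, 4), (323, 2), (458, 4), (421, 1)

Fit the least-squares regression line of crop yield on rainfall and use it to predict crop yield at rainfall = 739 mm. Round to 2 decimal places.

4.19

n = 5, Σx = 2245, Σy = 16, Σxy = 7439, Σx² = 1082383
Sxx = Σx² − (Σx)²/n = 1082383 − 1008005 = 74378
Sxy = Σxy − (Σx)(Σy)/n = 7439 − 7184 = 255
b = Sxy/Sxx = 255/74378 = 0.003428
a = ȳ − b·x̄ = 3.2 − 0.003428·449 = 1.660634
ŷ(739) = a + b·739 = 1.660634 + 0.003428·739 = 4.194246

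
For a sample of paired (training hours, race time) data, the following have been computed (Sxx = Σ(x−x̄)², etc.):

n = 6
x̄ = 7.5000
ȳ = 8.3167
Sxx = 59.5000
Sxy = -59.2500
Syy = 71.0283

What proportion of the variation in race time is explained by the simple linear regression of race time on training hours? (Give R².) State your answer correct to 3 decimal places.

R² = Sxy²/(Sxx·Syy) = (-59.25)²/(59.5·71.0283) = 0.830670

0.831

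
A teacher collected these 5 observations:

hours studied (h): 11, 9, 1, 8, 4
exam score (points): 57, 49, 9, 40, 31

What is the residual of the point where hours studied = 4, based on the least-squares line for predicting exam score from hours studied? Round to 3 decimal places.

5.500

n = 5, Σx = 33, Σy = 186, Σxy = 1521, Σx² = 283
Sxx = Σx² − (Σx)²/n = 283 − 217.8 = 65.2
Sxy = Σxy − (Σx)(Σy)/n = 1521 − 1227.6 = 293.4
b = Sxy/Sxx = 293.4/65.2 = 4.5
a = ȳ − b·x̄ = 37.2 − 4.5·6.6 = 7.5
ŷ(4) = 7.5 + 4.5·4 = 25.5
residual = y − ŷ = 31 − 25.5 = 5.5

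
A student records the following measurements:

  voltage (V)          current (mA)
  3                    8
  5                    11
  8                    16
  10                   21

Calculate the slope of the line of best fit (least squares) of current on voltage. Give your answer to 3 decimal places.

1.828

n = 4, Σx = 26, Σy = 56, Σxy = 417, Σx² = 198
Sxx = Σx² − (Σx)²/n = 198 − 169 = 29
Sxy = Σxy − (Σx)(Σy)/n = 417 − 364 = 53
b = Sxy/Sxx = 53/29 = 1.827586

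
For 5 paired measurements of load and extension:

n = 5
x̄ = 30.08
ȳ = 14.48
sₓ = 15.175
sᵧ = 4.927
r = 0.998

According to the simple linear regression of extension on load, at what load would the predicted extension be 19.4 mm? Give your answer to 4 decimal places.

b = r · sᵧ/sₓ = 0.998 · 4.927/15.175 = 0.324029
a = ȳ − b·x̄ = 14.48 − 0.324029·30.08 = 4.733196
Set a + b·x = 19.4: x = (19.4 − 4.733196) / 0.324029 = 45.263808

45.2638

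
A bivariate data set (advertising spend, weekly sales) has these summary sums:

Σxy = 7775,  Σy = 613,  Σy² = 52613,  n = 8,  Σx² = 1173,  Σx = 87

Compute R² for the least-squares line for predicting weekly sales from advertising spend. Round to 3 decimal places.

Sxx = Σx² − (Σx)²/n = 1173 − 946.125 = 226.875
Sxy = Σxy − (Σx)(Σy)/n = 7775 − 6666.375 = 1108.625
Syy = Σy² − (Σy)²/n = 52613 − 46971.125 = 5641.875
R² = Sxy²/(Sxx·Syy) = (1108.625)²/(226.875·5641.875) = 0.960195

0.960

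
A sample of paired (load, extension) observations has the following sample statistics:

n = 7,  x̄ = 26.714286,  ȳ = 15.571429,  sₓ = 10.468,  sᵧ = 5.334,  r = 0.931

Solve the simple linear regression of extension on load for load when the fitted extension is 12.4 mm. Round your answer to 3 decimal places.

b = r · sᵧ/sₓ = 0.931 · 5.334/10.468 = 0.474394
a = ȳ − b·x̄ = 15.571429 − 0.474394·26.714286 = 2.898338
Set a + b·x = 12.4: x = (12.4 − 2.898338) / 0.474394 = 20.029061

20.029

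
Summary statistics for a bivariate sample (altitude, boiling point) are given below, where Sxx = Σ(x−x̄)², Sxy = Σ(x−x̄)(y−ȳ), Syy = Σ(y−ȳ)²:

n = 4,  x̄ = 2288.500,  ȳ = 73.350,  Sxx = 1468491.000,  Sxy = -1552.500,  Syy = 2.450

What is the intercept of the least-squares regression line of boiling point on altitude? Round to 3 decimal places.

75.769

b = Sxy/Sxx = -1552.5/1468491 = -0.001057
a = ȳ − b·x̄ = 73.35 − (-0.001057)·2288.5 = 75.769420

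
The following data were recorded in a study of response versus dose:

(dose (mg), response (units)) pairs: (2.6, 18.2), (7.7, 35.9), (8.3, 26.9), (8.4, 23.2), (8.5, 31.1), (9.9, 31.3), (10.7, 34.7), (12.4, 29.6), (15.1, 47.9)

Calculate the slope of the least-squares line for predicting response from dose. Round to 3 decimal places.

1.969

n = 9, Σx = 83.6, Σy = 278.8, Σxy = 2777.74, Σx² = 872.02
Sxx = Σx² − (Σx)²/n = 872.02 − 776.551111 = 95.468889
Sxy = Σxy − (Σx)(Σy)/n = 2777.74 − 2589.742222 = 187.997778
b = Sxy/Sxx = 187.997778/95.468889 = 1.969205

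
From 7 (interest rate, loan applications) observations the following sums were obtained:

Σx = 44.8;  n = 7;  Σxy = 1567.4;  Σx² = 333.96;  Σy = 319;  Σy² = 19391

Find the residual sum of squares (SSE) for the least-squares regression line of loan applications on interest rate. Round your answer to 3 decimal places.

93.646

Sxx = Σx² − (Σx)²/n = 333.96 − 286.72 = 47.24
Sxy = Σxy − (Σx)(Σy)/n = 1567.4 − 2041.6 = -474.2
Syy = Σy² − (Σy)²/n = 19391 − 14537.285714 = 4853.714286
b = Sxy/Sxx = -474.2/47.24 = -10.038103
SSE = Syy − b·Sxy = 4853.714286 − (-10.038103)·(-474.2) = 93.645700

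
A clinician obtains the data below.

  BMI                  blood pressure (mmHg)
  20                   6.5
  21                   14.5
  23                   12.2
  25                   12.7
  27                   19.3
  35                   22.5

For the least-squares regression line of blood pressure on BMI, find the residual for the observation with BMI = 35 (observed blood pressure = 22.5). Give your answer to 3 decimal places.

-0.975

n = 6, Σx = 151, Σy = 87.7, Σxy = 2341.2, Σx² = 3949
Sxx = Σx² − (Σx)²/n = 3949 − 3800.166667 = 148.833333
Sxy = Σxy − (Σx)(Σy)/n = 2341.2 − 2207.116667 = 134.083333
b = Sxy/Sxx = 134.083333/148.833333 = 0.900896
a = ȳ − b·x̄ = 14.616667 − 0.900896·25.166667 = -8.055879
ŷ(35) = -8.055879 + 0.900896·35 = 23.475476
residual = y − ŷ = 22.5 − 23.475476 = -0.975476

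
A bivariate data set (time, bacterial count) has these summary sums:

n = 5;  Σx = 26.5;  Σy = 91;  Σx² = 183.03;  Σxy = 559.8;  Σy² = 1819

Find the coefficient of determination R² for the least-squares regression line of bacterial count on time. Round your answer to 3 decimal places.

0.866

Sxx = Σx² − (Σx)²/n = 183.03 − 140.45 = 42.58
Sxy = Σxy − (Σx)(Σy)/n = 559.8 − 482.3 = 77.5
Syy = Σy² − (Σy)²/n = 1819 − 1656.2 = 162.8
R² = Sxy²/(Sxx·Syy) = (77.5)²/(42.58·162.8) = 0.866450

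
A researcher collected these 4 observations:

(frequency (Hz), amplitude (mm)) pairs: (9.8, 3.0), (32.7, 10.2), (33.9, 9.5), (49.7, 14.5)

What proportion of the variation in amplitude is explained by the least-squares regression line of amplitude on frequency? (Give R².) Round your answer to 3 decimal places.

0.992

n = 4, Σx = 126.1, Σy = 37.2, Σxy = 1405.64, Σx² = 4784.63, Σy² = 413.54
Sxx = Σx² − (Σx)²/n = 4784.63 − 3975.3025 = 809.3275
Sxy = Σxy − (Σx)(Σy)/n = 1405.64 − 1172.73 = 232.91
Syy = Σy² − (Σy)²/n = 413.54 − 345.96 = 67.58
R² = Sxy²/(Sxx·Syy) = (232.91)²/(809.3275·67.58) = 0.991822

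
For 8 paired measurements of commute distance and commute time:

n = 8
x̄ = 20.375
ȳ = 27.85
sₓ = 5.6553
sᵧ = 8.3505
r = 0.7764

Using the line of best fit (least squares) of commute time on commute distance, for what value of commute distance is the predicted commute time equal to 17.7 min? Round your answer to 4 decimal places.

b = r · sᵧ/sₓ = 0.7764 · 8.3505/5.6553 = 1.146416
a = ȳ − b·x̄ = 27.85 − 1.146416·20.375 = 4.491768
Set a + b·x = 17.7: x = (17.7 − 4.491768) / 1.146416 = 11.521323

11.5213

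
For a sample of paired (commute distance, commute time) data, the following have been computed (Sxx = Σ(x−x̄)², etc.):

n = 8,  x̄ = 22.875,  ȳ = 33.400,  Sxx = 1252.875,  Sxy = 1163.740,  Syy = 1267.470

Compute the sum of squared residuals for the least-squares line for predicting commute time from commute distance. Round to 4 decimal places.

186.5235

b = Sxy/Sxx = 1163.74/1252.875 = 0.928856
SSE = Syy − b·Sxy = 1267.47 − 0.928856·1163.74 = 186.523547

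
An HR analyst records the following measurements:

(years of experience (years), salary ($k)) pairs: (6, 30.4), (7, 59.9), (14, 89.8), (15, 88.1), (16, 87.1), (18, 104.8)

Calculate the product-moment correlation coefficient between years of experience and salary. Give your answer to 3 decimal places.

n = 6, Σx = 76, Σy = 460.1, Σxy = 6460.4, Σx² = 1086, Σy² = 38907.27
Sxx = Σx² − (Σx)²/n = 1086 − 962.666667 = 123.333333
Sxy = Σxy − (Σx)(Σy)/n = 6460.4 − 5827.933333 = 632.466667
Syy = Σy² − (Σy)²/n = 38907.27 − 35282.001667 = 3625.268333
r = Sxy/√(Sxx·Syy) = 632.466667/√(447116.427778) = 632.466667/668.667651 = 0.945861

0.946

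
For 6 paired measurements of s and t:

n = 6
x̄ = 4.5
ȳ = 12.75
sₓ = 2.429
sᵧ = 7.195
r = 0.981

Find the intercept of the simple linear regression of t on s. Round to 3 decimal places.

-0.326

b = r · sᵧ/sₓ = 0.981 · 7.195/2.429 = 2.905844
a = ȳ − b·x̄ = 12.75 − 2.905844·4.5 = -0.326298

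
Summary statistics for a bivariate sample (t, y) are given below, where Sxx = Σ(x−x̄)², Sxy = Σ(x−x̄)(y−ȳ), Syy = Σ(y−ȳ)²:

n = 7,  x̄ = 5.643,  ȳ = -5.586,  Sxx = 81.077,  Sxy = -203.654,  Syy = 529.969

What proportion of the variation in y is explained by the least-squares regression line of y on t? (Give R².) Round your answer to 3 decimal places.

R² = Sxy²/(Sxx·Syy) = (-203.654)²/(81.077·529.969) = 0.965245

0.965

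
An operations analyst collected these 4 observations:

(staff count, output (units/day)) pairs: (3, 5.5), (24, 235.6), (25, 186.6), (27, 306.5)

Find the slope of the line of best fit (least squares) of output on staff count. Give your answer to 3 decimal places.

n = 4, Σx = 79, Σy = 734.2, Σxy = 18611.4, Σx² = 1939
Sxx = Σx² − (Σx)²/n = 1939 − 1560.25 = 378.75
Sxy = Σxy − (Σx)(Σy)/n = 18611.4 − 14500.45 = 4110.95
b = Sxy/Sxx = 4110.95/378.75 = 10.853993

10.854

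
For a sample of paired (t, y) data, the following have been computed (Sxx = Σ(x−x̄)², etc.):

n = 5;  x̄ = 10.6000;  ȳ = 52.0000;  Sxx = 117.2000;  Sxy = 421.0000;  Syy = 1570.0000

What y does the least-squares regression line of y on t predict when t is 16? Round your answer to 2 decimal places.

b = Sxy/Sxx = 421/117.2 = 3.592150
a = ȳ − b·x̄ = 52 − 3.592150·10.6 = 13.923208
ŷ(16) = a + b·16 = 13.923208 + 3.592150·16 = 71.397611

71.40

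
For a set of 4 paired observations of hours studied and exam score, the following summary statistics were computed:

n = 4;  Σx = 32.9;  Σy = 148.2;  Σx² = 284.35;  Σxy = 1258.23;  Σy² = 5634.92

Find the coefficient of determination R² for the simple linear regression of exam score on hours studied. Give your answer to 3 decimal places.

Sxx = Σx² − (Σx)²/n = 284.35 − 270.6025 = 13.7475
Sxy = Σxy − (Σx)(Σy)/n = 1258.23 − 1218.945 = 39.285
Syy = Σy² − (Σy)²/n = 5634.92 − 5490.81 = 144.11
R² = Sxy²/(Sxx·Syy) = (39.285)²/(13.7475·144.11) = 0.778997

0.779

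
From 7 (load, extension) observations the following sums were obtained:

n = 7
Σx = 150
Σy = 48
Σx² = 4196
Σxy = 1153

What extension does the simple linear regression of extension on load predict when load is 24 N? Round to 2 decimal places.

7.18

Sxx = Σx² − (Σx)²/n = 4196 − 3214.285714 = 981.714286
Sxy = Σxy − (Σx)(Σy)/n = 1153 − 1028.571429 = 124.428571
b = Sxy/Sxx = 124.428571/981.714286 = 0.126746
a = ȳ − b·x̄ = 6.857143 − 0.126746·21.428571 = 4.141153
ŷ(24) = a + b·24 = 4.141153 + 0.126746·24 = 7.183062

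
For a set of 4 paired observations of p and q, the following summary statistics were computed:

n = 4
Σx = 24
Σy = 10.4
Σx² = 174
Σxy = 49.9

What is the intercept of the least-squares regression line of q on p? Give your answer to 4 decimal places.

Sxx = Σx² − (Σx)²/n = 174 − 144 = 30
Sxy = Σxy − (Σx)(Σy)/n = 49.9 − 62.4 = -12.5
b = Sxy/Sxx = -12.5/30 = -0.416667
a = ȳ − b·x̄ = 2.6 − (-0.416667)·6 = 5.1

5.1000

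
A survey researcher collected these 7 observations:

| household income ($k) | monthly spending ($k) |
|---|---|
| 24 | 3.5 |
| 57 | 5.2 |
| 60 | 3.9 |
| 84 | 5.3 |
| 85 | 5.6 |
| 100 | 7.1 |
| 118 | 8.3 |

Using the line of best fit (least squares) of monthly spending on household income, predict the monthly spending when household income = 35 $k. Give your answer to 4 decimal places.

n = 7, Σx = 528, Σy = 38.9, Σxy = 3225, Σx² = 45630
Sxx = Σx² − (Σx)²/n = 45630 − 39826.285714 = 5803.714286
Sxy = Σxy − (Σx)(Σy)/n = 3225 − 2934.171429 = 290.828571
b = Sxy/Sxx = 290.828571/5803.714286 = 0.050111
a = ȳ − b·x̄ = 5.557143 − 0.050111·75.428571 = 1.777359
ŷ(35) = a + b·35 = 1.777359 + 0.050111·35 = 3.531236

3.5312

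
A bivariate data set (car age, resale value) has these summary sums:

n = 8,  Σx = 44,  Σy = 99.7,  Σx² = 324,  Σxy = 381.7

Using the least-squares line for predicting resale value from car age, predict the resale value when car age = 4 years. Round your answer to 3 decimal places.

Sxx = Σx² − (Σx)²/n = 324 − 242 = 82
Sxy = Σxy − (Σx)(Σy)/n = 381.7 − 548.35 = -166.65
b = Sxy/Sxx = -166.65/82 = -2.032317
a = ȳ − b·x̄ = 12.4625 − (-2.032317)·5.5 = 23.640244
ŷ(4) = a + b·4 = 23.640244 + (-2.032317)·4 = 15.510976

15.511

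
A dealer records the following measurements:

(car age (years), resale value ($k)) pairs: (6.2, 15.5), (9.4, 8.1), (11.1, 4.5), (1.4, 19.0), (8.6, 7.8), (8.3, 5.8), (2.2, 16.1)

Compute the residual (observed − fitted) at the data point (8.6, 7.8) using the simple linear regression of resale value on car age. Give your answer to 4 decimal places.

-0.4695

n = 7, Σx = 47.2, Σy = 76.8, Σxy = 399.43, Σx² = 399.66
Sxx = Σx² − (Σx)²/n = 399.66 − 318.262857 = 81.397143
Sxy = Σxy − (Σx)(Σy)/n = 399.43 − 517.851429 = -118.421429
b = Sxy/Sxx = -118.421429/81.397143 = -1.454860
a = ȳ − b·x̄ = 10.971429 − (-1.454860)·6.742857 = 20.781340
ŷ(8.6) = 20.781340 + (-1.454860)·8.6 = 8.269546
residual = y − ŷ = 7.8 − 8.269546 = -0.469546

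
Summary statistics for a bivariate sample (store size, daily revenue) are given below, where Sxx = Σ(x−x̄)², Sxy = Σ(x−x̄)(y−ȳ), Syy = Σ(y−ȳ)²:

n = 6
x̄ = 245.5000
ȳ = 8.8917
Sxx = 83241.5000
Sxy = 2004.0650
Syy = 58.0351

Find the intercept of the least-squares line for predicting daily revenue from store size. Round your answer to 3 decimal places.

b = Sxy/Sxx = 2004.065/83241.5 = 0.024075
a = ȳ − b·x̄ = 8.8917 − 0.024075·245.5 = 2.981211

2.981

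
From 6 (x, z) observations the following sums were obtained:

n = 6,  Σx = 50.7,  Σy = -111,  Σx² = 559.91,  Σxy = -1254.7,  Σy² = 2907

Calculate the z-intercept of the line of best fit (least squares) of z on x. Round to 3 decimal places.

1.855

Sxx = Σx² − (Σx)²/n = 559.91 − 428.415 = 131.495
Sxy = Σxy − (Σx)(Σy)/n = -1254.7 − (-937.95) = -316.75
b = Sxy/Sxx = -316.75/131.495 = -2.408837
a = ȳ − b·x̄ = -18.5 − (-2.408837)·8.45 = 1.854671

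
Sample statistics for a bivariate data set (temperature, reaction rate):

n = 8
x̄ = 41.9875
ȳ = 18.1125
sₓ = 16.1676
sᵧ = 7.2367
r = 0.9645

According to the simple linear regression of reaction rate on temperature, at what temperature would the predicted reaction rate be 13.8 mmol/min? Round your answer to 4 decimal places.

b = r · sᵧ/sₓ = 0.9645 · 7.2367/16.1676 = 0.431715
a = ȳ − b·x̄ = 18.1125 − 0.431715·41.9875 = -0.014138
Set a + b·x = 13.8: x = (13.8 − (-0.014138)) / 0.431715 = 31.998273

31.9983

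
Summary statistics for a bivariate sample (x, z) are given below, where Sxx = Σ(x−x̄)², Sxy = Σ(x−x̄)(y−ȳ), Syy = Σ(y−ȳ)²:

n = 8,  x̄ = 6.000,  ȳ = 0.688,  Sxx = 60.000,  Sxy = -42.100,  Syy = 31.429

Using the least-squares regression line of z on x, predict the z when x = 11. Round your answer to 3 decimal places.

b = Sxy/Sxx = -42.1/60 = -0.701667
a = ȳ − b·x̄ = 0.688 − (-0.701667)·6 = 4.898
ŷ(11) = a + b·11 = 4.898 + (-0.701667)·11 = -2.820333

-2.820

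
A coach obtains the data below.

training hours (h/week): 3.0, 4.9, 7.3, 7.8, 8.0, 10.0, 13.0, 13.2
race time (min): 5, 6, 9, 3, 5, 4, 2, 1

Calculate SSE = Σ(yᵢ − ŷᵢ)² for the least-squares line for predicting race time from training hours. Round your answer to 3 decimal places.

24.902

n = 8, Σx = 67.2, Σy = 35, Σxy = 252.7, Σx² = 654.38, Σy² = 197
Sxx = Σx² − (Σx)²/n = 654.38 − 564.48 = 89.9
Sxy = Σxy − (Σx)(Σy)/n = 252.7 − 294 = -41.3
Syy = Σy² − (Σy)²/n = 197 − 153.125 = 43.875
b = Sxy/Sxx = -41.3/89.9 = -0.459399
SSE = Syy − b·Sxy = 43.875 − (-0.459399)·(-41.3) = 24.901808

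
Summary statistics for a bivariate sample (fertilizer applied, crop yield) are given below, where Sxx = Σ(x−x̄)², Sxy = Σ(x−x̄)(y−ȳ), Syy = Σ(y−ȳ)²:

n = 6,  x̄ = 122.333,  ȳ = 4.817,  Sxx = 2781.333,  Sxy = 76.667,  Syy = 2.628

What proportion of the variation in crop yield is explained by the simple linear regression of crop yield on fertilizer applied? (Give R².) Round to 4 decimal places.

R² = Sxy²/(Sxx·Syy) = (76.667)²/(2781.333·2.628) = 0.804153

0.8042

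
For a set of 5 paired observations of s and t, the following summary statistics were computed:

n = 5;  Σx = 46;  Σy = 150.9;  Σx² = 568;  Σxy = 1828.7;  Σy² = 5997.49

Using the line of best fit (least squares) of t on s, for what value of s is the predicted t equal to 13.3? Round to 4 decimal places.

Sxx = Σx² − (Σx)²/n = 568 − 423.2 = 144.8
Sxy = Σxy − (Σx)(Σy)/n = 1828.7 − 1388.28 = 440.42
b = Sxy/Sxx = 440.42/144.8 = 3.041575
a = ȳ − b·x̄ = 30.18 − 3.041575·9.2 = 2.197514
Set a + b·x = 13.3: x = (13.3 − 2.197514) / 3.041575 = 3.650243

3.6502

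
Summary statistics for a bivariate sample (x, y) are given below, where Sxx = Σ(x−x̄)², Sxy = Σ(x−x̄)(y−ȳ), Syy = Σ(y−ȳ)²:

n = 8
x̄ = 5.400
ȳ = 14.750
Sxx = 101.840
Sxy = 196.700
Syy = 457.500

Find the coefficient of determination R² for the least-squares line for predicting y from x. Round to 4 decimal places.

0.8304

R² = Sxy²/(Sxx·Syy) = (196.7)²/(101.84·457.5) = 0.830423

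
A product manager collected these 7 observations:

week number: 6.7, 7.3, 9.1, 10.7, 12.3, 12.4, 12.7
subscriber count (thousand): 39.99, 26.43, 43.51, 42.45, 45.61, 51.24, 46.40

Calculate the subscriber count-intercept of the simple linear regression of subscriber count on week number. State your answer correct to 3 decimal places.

17.975

n = 7, Σx = 71.2, Σy = 295.63, Σxy = 3096.687, Σx² = 761.82
Sxx = Σx² − (Σx)²/n = 761.82 − 724.205714 = 37.614286
Sxy = Σxy − (Σx)(Σy)/n = 3096.687 − 3006.979429 = 89.707571
b = Sxy/Sxx = 89.707571/37.614286 = 2.384934
a = ȳ − b·x̄ = 42.232857 − 2.384934·10.171429 = 17.974676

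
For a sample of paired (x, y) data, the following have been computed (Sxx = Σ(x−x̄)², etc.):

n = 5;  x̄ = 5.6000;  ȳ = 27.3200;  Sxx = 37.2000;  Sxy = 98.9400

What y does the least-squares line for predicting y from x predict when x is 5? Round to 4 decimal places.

25.7242

b = Sxy/Sxx = 98.94/37.2 = 2.659677
a = ȳ − b·x̄ = 27.32 − 2.659677·5.6 = 12.425806
ŷ(5) = a + b·5 = 12.425806 + 2.659677·5 = 25.724194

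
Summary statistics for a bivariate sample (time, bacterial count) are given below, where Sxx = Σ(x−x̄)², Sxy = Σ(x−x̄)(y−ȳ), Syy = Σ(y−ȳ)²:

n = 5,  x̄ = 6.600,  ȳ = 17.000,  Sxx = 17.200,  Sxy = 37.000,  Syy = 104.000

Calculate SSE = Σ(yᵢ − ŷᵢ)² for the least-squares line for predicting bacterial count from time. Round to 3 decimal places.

24.407

b = Sxy/Sxx = 37/17.2 = 2.151163
SSE = Syy − b·Sxy = 104 − 2.151163·37 = 24.406977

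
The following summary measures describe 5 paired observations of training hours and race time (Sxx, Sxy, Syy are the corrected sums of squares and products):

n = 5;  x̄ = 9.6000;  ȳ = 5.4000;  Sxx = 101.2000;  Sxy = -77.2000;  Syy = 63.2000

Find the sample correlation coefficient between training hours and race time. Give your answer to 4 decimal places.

r = Sxy/√(Sxx·Syy) = -77.2/√(6395.84) = -77.2/79.973996 = -0.965314

-0.9653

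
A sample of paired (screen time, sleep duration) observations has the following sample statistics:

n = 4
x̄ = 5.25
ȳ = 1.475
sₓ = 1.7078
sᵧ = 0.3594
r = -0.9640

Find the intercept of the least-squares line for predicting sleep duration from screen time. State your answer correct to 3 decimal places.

b = r · sᵧ/sₓ = -0.964 · 0.3594/1.7078 = -0.202870
a = ȳ − b·x̄ = 1.475 − (-0.202870)·5.25 = 2.540068

2.540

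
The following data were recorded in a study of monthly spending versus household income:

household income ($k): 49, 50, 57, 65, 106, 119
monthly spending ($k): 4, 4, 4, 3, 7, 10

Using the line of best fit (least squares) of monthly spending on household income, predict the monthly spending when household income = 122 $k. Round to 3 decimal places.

9.175

n = 6, Σx = 446, Σy = 32, Σxy = 2751, Σx² = 37772
Sxx = Σx² − (Σx)²/n = 37772 − 33152.666667 = 4619.333333
Sxy = Σxy − (Σx)(Σy)/n = 2751 − 2378.666667 = 372.333333
b = Sxy/Sxx = 372.333333/4619.333333 = 0.080603
a = ȳ − b·x̄ = 5.333333 − 0.080603·74.333333 = -0.658176
ŷ(122) = a + b·122 = -0.658176 + 0.080603·122 = 9.175422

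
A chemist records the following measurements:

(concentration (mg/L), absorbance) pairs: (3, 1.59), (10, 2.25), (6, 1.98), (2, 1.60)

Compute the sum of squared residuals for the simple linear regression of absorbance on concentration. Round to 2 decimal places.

n = 4, Σx = 21, Σy = 7.42, Σxy = 42.35, Σx² = 149, Σy² = 14.071
Sxx = Σx² − (Σx)²/n = 149 − 110.25 = 38.75
Sxy = Σxy − (Σx)(Σy)/n = 42.35 − 38.955 = 3.395
Syy = Σy² − (Σy)²/n = 14.071 − 13.7641 = 0.3069
b = Sxy/Sxx = 3.395/38.75 = 0.087613
SSE = Syy − b·Sxy = 0.3069 − 0.087613·3.395 = 0.009454

0.01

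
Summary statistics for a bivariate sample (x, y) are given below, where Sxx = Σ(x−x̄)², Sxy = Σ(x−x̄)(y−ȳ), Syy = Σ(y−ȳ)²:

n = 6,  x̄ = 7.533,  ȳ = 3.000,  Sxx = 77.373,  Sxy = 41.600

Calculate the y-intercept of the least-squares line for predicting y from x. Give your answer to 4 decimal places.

-1.0502

b = Sxy/Sxx = 41.6/77.373 = 0.537655
a = ȳ − b·x̄ = 3 − 0.537655·7.533 = -1.050157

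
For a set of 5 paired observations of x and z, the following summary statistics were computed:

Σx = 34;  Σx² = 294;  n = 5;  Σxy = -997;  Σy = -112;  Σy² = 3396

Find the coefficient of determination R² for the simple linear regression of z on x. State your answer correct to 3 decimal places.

0.995

Sxx = Σx² − (Σx)²/n = 294 − 231.2 = 62.8
Sxy = Σxy − (Σx)(Σy)/n = -997 − (-761.6) = -235.4
Syy = Σy² − (Σy)²/n = 3396 − 2508.8 = 887.2
R² = Sxy²/(Sxx·Syy) = (-235.4)²/(62.8·887.2) = 0.994562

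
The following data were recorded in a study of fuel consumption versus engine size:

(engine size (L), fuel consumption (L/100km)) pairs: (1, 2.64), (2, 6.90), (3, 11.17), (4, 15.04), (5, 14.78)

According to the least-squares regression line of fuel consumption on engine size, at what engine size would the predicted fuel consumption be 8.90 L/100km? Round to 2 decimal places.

2.63

n = 5, Σx = 15, Σy = 50.53, Σxy = 184.01, Σx² = 55
Sxx = Σx² − (Σx)²/n = 55 − 45 = 10
Sxy = Σxy − (Σx)(Σy)/n = 184.01 − 151.59 = 32.42
b = Sxy/Sxx = 32.42/10 = 3.242
a = ȳ − b·x̄ = 10.106 − 3.242·3 = 0.38
Set a + b·x = 8.90: x = (8.90 − 0.38) / 3.242 = 2.628007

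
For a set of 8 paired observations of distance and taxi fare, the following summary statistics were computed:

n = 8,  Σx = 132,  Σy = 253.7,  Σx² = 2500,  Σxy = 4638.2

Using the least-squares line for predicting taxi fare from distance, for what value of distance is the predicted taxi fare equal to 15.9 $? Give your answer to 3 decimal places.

5.239

Sxx = Σx² − (Σx)²/n = 2500 − 2178 = 322
Sxy = Σxy − (Σx)(Σy)/n = 4638.2 − 4186.05 = 452.15
b = Sxy/Sxx = 452.15/322 = 1.404193
a = ȳ − b·x̄ = 31.7125 − 1.404193·16.5 = 8.543323
Set a + b·x = 15.9: x = (15.9 − 8.543323) / 1.404193 = 5.239080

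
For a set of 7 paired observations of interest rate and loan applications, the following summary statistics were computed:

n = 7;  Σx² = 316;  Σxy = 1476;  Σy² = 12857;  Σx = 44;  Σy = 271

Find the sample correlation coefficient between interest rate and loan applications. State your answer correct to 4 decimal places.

Sxx = Σx² − (Σx)²/n = 316 − 276.571429 = 39.428571
Sxy = Σxy − (Σx)(Σy)/n = 1476 − 1703.428571 = -227.428571
Syy = Σy² − (Σy)²/n = 12857 − 10491.571429 = 2365.428571
r = Sxy/√(Sxx·Syy) = -227.428571/√(93265.469388) = -227.428571/305.393958 = -0.744706

-0.7447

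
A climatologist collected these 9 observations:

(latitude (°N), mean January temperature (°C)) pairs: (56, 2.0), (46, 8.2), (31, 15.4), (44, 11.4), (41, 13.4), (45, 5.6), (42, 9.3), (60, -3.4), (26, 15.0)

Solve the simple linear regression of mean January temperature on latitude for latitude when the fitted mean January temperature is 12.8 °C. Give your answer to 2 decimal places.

35.63

n = 9, Σx = 391, Σy = 76.9, Σxy = 2846.2, Σx² = 17895
Sxx = Σx² − (Σx)²/n = 17895 − 16986.777778 = 908.222222
Sxy = Σxy − (Σx)(Σy)/n = 2846.2 − 3340.877778 = -494.677778
b = Sxy/Sxx = -494.677778/908.222222 = -0.544666
a = ȳ − b·x̄ = 8.544444 − (-0.544666)·43.444444 = 32.207157
Set a + b·x = 12.8: x = (12.8 − 32.207157) / (-0.544666) = 35.631298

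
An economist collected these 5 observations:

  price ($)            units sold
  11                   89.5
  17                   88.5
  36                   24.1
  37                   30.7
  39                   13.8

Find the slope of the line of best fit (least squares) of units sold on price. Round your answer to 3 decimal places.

-2.772

n = 5, Σx = 140, Σy = 246.6, Σxy = 5030.7, Σx² = 4596
Sxx = Σx² − (Σx)²/n = 4596 − 3920 = 676
Sxy = Σxy − (Σx)(Σy)/n = 5030.7 − 6904.8 = -1874.1
b = Sxy/Sxx = -1874.1/676 = -2.772337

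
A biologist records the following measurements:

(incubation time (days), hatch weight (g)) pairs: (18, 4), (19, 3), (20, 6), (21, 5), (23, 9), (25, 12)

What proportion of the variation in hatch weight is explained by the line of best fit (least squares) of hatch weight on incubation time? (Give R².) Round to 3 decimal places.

0.902

n = 6, Σx = 126, Σy = 39, Σxy = 861, Σx² = 2680, Σy² = 311
Sxx = Σx² − (Σx)²/n = 2680 − 2646 = 34
Sxy = Σxy − (Σx)(Σy)/n = 861 − 819 = 42
Syy = Σy² − (Σy)²/n = 311 − 253.5 = 57.5
R² = Sxy²/(Sxx·Syy) = (42)²/(34·57.5) = 0.902302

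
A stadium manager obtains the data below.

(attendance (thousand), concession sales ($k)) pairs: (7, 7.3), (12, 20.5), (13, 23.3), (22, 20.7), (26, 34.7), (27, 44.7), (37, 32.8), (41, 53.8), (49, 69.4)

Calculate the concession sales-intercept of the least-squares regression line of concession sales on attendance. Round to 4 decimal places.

n = 9, Σx = 234, Σy = 307.2, Σxy = 9984.5, Σx² = 7702
Sxx = Σx² − (Σx)²/n = 7702 − 6084 = 1618
Sxy = Σxy − (Σx)(Σy)/n = 9984.5 − 7987.2 = 1997.3
b = Sxy/Sxx = 1997.3/1618 = 1.234425
a = ȳ − b·x̄ = 34.133333 − 1.234425·26 = 2.038278

2.0383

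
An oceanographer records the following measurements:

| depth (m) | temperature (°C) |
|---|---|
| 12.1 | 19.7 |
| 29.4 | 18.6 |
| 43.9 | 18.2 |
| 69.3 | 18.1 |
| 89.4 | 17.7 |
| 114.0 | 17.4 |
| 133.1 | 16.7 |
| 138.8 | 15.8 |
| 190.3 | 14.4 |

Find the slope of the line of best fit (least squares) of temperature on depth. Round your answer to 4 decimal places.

n = 9, Σx = 820.3, Σy = 156.6, Σxy = 13560.63, Σx² = 101923.97
Sxx = Σx² − (Σx)²/n = 101923.97 − 74765.787778 = 27158.182222
Sxy = Σxy − (Σx)(Σy)/n = 13560.63 − 14273.22 = -712.59
b = Sxy/Sxx = -712.59/27158.182222 = -0.026239

-0.0262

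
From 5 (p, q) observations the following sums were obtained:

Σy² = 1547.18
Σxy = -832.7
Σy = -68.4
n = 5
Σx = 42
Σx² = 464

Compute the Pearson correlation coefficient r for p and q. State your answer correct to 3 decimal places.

-0.990

Sxx = Σx² − (Σx)²/n = 464 − 352.8 = 111.2
Sxy = Σxy − (Σx)(Σy)/n = -832.7 − (-574.56) = -258.14
Syy = Σy² − (Σy)²/n = 1547.18 − 935.712 = 611.468
r = Sxy/√(Sxx·Syy) = -258.14/√(67995.2416) = -258.14/260.758972 = -0.989956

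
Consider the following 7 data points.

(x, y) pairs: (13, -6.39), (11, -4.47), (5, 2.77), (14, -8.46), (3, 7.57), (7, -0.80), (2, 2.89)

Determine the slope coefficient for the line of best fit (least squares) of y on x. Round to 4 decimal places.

-1.1345

n = 7, Σx = 55, Σy = -6.89, Σxy = -213.94, Σx² = 573
Sxx = Σx² − (Σx)²/n = 573 − 432.142857 = 140.857143
Sxy = Σxy − (Σx)(Σy)/n = -213.94 − (-54.135714) = -159.804286
b = Sxy/Sxx = -159.804286/140.857143 = -1.134513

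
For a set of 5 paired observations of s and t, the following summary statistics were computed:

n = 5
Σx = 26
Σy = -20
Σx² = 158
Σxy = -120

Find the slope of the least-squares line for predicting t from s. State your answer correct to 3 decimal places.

Sxx = Σx² − (Σx)²/n = 158 − 135.2 = 22.8
Sxy = Σxy − (Σx)(Σy)/n = -120 − (-104) = -16
b = Sxy/Sxx = -16/22.8 = -0.701754

-0.702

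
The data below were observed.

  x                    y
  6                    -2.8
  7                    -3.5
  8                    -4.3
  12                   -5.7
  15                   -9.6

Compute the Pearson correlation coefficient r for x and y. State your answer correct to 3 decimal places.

n = 5, Σx = 48, Σy = -25.9, Σxy = -288.1, Σx² = 518, Σy² = 163.23
Sxx = Σx² − (Σx)²/n = 518 − 460.8 = 57.2
Sxy = Σxy − (Σx)(Σy)/n = -288.1 − (-248.64) = -39.46
Syy = Σy² − (Σy)²/n = 163.23 − 134.162 = 29.068
r = Sxy/√(Sxx·Syy) = -39.46/√(1662.6896) = -39.46/40.776091 = -0.967724

-0.968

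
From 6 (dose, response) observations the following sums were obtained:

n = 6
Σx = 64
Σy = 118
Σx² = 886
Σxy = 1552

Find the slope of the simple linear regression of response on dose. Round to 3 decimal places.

Sxx = Σx² − (Σx)²/n = 886 − 682.666667 = 203.333333
Sxy = Σxy − (Σx)(Σy)/n = 1552 − 1258.666667 = 293.333333
b = Sxy/Sxx = 293.333333/203.333333 = 1.442623

1.443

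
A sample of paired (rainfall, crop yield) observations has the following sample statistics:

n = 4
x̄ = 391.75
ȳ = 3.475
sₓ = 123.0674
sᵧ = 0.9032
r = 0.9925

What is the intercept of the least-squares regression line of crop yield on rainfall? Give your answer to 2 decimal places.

0.62

b = r · sᵧ/sₓ = 0.9925 · 0.9032/123.0674 = 0.007284
a = ȳ − b·x̄ = 3.475 − 0.007284·391.75 = 0.621483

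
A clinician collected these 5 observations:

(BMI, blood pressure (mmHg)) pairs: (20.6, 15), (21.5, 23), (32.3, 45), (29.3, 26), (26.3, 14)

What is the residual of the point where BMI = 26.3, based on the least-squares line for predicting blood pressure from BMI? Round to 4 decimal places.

n = 5, Σx = 130, Σy = 123, Σxy = 3387, Σx² = 3480.08
Sxx = Σx² − (Σx)²/n = 3480.08 − 3380 = 100.08
Sxy = Σxy − (Σx)(Σy)/n = 3387 − 3198 = 189
b = Sxy/Sxx = 189/100.08 = 1.888489
a = ȳ − b·x̄ = 24.6 − 1.888489·26 = -24.500719
ŷ(26.3) = -24.500719 + 1.888489·26.3 = 25.166547
residual = y − ŷ = 14 − 25.166547 = -11.166547

-11.1665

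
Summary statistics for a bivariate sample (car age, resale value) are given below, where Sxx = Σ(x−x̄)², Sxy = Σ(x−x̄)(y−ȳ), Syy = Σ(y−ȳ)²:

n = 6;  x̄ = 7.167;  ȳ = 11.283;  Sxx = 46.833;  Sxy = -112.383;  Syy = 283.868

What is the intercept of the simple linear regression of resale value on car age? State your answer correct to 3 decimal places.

28.481

b = Sxy/Sxx = -112.383/46.833 = -2.399654
a = ȳ − b·x̄ = 11.283 − (-2.399654)·7.167 = 28.481321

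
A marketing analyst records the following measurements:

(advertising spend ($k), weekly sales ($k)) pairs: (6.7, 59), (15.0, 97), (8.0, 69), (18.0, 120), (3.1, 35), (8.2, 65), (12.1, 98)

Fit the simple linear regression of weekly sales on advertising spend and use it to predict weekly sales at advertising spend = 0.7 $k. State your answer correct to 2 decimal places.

n = 7, Σx = 71.1, Σy = 543, Σxy = 6389.6, Σx² = 881.15
Sxx = Σx² − (Σx)²/n = 881.15 − 722.172857 = 158.977143
Sxy = Σxy − (Σx)(Σy)/n = 6389.6 − 5515.328571 = 874.271429
b = Sxy/Sxx = 874.271429/158.977143 = 5.499353
a = ȳ − b·x̄ = 77.571429 − 5.499353·10.157143 = 21.713714
ŷ(0.7) = a + b·0.7 = 21.713714 + 5.499353·0.7 = 25.563262

25.56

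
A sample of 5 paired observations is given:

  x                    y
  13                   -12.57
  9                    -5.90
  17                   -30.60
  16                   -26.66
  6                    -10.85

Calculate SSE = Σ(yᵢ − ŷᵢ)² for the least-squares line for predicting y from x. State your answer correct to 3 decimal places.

n = 5, Σx = 61, Σy = -86.58, Σxy = -1228.37, Σx² = 831, Σy² = 1957.653
Sxx = Σx² − (Σx)²/n = 831 − 744.2 = 86.8
Sxy = Σxy − (Σx)(Σy)/n = -1228.37 − (-1056.276) = -172.094
Syy = Σy² − (Σy)²/n = 1957.653 − 1499.21928 = 458.43372
b = Sxy/Sxx = -172.094/86.8 = -1.982650
SSE = Syy − b·Sxy = 458.43372 − (-1.982650)·(-172.094) = 117.231591

117.232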